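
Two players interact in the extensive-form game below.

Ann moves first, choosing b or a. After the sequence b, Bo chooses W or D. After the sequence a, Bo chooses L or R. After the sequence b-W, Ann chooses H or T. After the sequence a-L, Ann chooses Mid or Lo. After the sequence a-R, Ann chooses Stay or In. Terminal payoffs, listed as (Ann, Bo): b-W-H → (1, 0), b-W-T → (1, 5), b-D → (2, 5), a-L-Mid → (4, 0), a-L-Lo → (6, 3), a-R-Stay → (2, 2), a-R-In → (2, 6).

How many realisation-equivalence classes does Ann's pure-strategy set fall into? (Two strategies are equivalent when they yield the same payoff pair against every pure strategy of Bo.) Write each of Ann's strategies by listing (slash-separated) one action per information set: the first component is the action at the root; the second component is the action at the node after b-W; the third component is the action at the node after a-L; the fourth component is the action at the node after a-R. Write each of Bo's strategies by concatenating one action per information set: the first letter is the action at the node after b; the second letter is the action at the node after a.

6

Ann has 16 pure strategies: b/H/Mid/Stay, b/H/Mid/In, b/H/Lo/Stay, b/H/Lo/In, b/T/Mid/Stay, b/T/Mid/In, b/T/Lo/Stay, b/T/Lo/In, a/H/Mid/Stay, a/H/Mid/In, a/H/Lo/Stay, a/H/Lo/In, a/T/Mid/Stay, a/T/Mid/In, a/T/Lo/Stay, a/T/Lo/In. Columns: WL, WR, DL, DR.
{b/H/Mid/Stay, b/H/Mid/In, b/H/Lo/Stay, b/H/Lo/In} → row (1,0) (1,0) (2,5) (2,5)
{b/T/Mid/Stay, b/T/Mid/In, b/T/Lo/Stay, b/T/Lo/In} → row (1,5) (1,5) (2,5) (2,5)
{a/H/Mid/Stay, a/T/Mid/Stay} → row (4,0) (2,2) (4,0) (2,2)
{a/H/Mid/In, a/T/Mid/In} → row (4,0) (2,6) (4,0) (2,6)
{a/H/Lo/Stay, a/T/Lo/Stay} → row (6,3) (2,2) (6,3) (2,2)
{a/H/Lo/In, a/T/Lo/In} → row (6,3) (2,6) (6,3) (2,6)
That's 6 distinct rows out of 16 strategies.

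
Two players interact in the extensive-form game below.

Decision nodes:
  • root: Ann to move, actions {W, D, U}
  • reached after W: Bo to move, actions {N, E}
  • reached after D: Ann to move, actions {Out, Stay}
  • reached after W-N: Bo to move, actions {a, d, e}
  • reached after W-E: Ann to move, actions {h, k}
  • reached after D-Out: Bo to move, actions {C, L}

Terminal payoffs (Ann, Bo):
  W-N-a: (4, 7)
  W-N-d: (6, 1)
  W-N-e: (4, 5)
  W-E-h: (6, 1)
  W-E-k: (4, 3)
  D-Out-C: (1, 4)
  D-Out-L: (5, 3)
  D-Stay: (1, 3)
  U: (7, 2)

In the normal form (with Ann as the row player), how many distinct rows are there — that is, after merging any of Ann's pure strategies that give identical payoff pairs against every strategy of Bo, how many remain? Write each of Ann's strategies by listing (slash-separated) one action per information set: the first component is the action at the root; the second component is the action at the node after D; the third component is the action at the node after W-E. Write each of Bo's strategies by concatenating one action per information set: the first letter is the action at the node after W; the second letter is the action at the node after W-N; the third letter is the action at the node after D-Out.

5

Ann has 12 pure strategies: W/Out/h, W/Out/k, W/Stay/h, W/Stay/k, D/Out/h, D/Out/k, D/Stay/h, D/Stay/k, U/Out/h, U/Out/k, U/Stay/h, U/Stay/k. Columns: NaC, NaL, NdC, NdL, NeC, NeL, EaC, EaL, EdC, EdL, EeC, EeL.
{W/Out/h, W/Stay/h} → row (4,7) (4,7) (6,1) (6,1) (4,5) (4,5) (6,1) (6,1) (6,1) (6,1) (6,1) (6,1)
{W/Out/k, W/Stay/k} → row (4,7) (4,7) (6,1) (6,1) (4,5) (4,5) (4,3) (4,3) (4,3) (4,3) (4,3) (4,3)
{D/Out/h, D/Out/k} → row (1,4) (5,3) (1,4) (5,3) (1,4) (5,3) (1,4) (5,3) (1,4) (5,3) (1,4) (5,3)
{D/Stay/h, D/Stay/k} → row (1,3) (1,3) (1,3) (1,3) (1,3) (1,3) (1,3) (1,3) (1,3) (1,3) (1,3) (1,3)
{U/Out/h, U/Out/k, U/Stay/h, U/Stay/k} → row (7,2) (7,2) (7,2) (7,2) (7,2) (7,2) (7,2) (7,2) (7,2) (7,2) (7,2) (7,2)
That's 5 distinct rows out of 12 strategies.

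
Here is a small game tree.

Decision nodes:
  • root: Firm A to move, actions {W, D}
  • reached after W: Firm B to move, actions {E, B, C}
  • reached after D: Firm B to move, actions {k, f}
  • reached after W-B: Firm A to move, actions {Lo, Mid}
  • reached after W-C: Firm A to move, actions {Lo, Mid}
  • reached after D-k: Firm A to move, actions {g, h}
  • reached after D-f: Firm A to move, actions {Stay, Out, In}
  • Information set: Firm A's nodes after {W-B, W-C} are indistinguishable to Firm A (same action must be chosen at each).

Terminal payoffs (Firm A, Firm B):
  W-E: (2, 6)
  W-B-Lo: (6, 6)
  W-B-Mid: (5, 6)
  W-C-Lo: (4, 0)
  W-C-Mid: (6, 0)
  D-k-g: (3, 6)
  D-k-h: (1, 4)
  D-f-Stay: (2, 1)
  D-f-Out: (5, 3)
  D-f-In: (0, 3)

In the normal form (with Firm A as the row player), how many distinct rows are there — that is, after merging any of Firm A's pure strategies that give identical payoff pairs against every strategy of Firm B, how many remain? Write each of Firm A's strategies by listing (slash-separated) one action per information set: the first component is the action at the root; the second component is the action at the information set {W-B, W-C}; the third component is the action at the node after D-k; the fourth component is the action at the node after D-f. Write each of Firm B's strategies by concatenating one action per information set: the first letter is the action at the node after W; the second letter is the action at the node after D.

Firm A has 24 pure strategies: W/Lo/g/Stay, W/Lo/g/Out, W/Lo/g/In, W/Lo/h/Stay, W/Lo/h/Out, W/Lo/h/In, W/Mid/g/Stay, W/Mid/g/Out, W/Mid/g/In, W/Mid/h/Stay, W/Mid/h/Out, W/Mid/h/In, D/Lo/g/Stay, D/Lo/g/Out, D/Lo/g/In, D/Lo/h/Stay, D/Lo/h/Out, D/Lo/h/In, D/Mid/g/Stay, D/Mid/g/Out, D/Mid/g/In, D/Mid/h/Stay, D/Mid/h/Out, D/Mid/h/In. Columns: Ek, Ef, Bk, Bf, Ck, Cf.
{W/Lo/g/Stay, W/Lo/g/Out, W/Lo/g/In, W/Lo/h/Stay, W/Lo/h/Out, W/Lo/h/In} → row (2,6) (2,6) (6,6) (6,6) (4,0) (4,0)
{W/Mid/g/Stay, W/Mid/g/Out, W/Mid/g/In, W/Mid/h/Stay, W/Mid/h/Out, W/Mid/h/In} → row (2,6) (2,6) (5,6) (5,6) (6,0) (6,0)
{D/Lo/g/Stay, D/Mid/g/Stay} → row (3,6) (2,1) (3,6) (2,1) (3,6) (2,1)
{D/Lo/g/Out, D/Mid/g/Out} → row (3,6) (5,3) (3,6) (5,3) (3,6) (5,3)
{D/Lo/g/In, D/Mid/g/In} → row (3,6) (0,3) (3,6) (0,3) (3,6) (0,3)
{D/Lo/h/Stay, D/Mid/h/Stay} → row (1,4) (2,1) (1,4) (2,1) (1,4) (2,1)
{D/Lo/h/Out, D/Mid/h/Out} → row (1,4) (5,3) (1,4) (5,3) (1,4) (5,3)
{D/Lo/h/In, D/Mid/h/In} → row (1,4) (0,3) (1,4) (0,3) (1,4) (0,3)
That's 8 distinct rows out of 24 strategies.

8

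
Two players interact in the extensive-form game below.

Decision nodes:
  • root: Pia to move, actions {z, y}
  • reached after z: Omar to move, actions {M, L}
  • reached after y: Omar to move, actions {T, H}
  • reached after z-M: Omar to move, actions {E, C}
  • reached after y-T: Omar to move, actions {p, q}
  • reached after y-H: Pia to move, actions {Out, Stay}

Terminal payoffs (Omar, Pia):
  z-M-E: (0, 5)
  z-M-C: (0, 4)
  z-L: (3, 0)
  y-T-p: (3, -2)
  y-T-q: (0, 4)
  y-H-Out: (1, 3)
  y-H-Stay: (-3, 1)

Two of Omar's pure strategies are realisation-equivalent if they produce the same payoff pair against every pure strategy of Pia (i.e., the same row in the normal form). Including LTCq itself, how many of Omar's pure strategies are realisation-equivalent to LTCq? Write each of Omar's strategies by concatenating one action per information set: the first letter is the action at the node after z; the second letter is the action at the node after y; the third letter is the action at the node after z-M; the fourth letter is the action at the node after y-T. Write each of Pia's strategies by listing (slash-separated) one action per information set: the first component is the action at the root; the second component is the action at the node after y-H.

2

Row for LTCq (columns z/Out, z/Stay, y/Out, y/Stay): (3,0) (3,0) (0,4) (0,4).
Under LTCq, Omar's choice at the node after z-M can never be reached regardless of what Pia does, so varying those choices leaves every outcome unchanged.
Holding the reachable choices fixed and varying the unreachable one freely already gives 2 equivalent strategies.
No other strategy reproduces this row, so those 2 are the full class: LTEq, LTCq.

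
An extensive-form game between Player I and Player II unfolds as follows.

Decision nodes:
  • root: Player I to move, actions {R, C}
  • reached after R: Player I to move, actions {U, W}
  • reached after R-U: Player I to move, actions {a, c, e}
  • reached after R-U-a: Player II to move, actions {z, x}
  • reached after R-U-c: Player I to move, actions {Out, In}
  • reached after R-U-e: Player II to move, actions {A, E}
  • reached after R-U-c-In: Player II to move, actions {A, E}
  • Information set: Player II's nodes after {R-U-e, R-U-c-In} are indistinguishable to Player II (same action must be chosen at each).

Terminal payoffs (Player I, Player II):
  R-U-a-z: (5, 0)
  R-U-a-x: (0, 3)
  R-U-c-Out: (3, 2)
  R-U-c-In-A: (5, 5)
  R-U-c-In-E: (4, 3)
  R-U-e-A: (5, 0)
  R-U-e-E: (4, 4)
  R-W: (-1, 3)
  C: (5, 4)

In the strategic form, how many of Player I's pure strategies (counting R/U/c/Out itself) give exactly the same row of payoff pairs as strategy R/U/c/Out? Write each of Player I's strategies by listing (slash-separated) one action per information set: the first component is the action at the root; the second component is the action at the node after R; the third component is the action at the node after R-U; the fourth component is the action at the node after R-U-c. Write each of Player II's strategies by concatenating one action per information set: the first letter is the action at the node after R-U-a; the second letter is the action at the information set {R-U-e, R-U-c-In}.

1

Row for R/U/c/Out (columns zA, zE, xA, xE): (3,2) (3,2) (3,2) (3,2).
Every one of Player I's information sets is on the play path for some reply by Player II when Player I follows R/U/c/Out.
Changing the action at any of them therefore changes at least one column, so only R/U/c/Out itself gives this row.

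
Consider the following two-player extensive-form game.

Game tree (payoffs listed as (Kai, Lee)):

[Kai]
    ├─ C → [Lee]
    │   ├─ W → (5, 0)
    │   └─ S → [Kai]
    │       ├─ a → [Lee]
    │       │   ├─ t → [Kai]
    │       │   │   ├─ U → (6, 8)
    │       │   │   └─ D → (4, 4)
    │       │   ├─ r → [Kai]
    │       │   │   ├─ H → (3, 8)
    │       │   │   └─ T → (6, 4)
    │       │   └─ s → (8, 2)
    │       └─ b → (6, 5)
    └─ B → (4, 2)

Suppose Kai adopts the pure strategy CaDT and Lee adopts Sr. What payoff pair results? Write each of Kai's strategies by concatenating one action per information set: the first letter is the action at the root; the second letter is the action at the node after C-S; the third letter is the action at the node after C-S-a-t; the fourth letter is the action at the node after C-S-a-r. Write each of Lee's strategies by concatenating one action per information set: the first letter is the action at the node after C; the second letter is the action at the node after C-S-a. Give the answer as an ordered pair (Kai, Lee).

Trace the play path from the root:
  Kai plays C
  Lee plays S at [C]
  Kai plays a at [C-S]
  Lee plays r at [C-S-a]
  Kai plays T at [C-S-a-r]
→ terminal payoff (6, 4).
(Kai's choice at the node after C-S-a-t is never reached on this path, so it doesn't affect the outcome.)

(6, 4)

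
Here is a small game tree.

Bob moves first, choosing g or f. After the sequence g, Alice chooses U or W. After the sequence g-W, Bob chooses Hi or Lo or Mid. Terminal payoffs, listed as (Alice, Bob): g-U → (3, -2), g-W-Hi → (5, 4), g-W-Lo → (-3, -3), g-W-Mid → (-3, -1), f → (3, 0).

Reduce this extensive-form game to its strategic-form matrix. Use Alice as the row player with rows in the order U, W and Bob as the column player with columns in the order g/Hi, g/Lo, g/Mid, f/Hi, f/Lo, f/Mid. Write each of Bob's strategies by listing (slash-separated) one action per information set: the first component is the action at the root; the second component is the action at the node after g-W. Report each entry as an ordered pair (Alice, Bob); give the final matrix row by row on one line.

         g/Hi     g/Lo    g/Mid     f/Hi     f/Lo    f/Mid
   U   (3,-2)   (3,-2)   (3,-2)    (3,0)    (3,0)    (3,0)
   W    (5,4)  (-3,-3)  (-3,-1)    (3,0)    (3,0)    (3,0)

U: (3,-2) (3,-2) (3,-2) (3,0) (3,0) (3,0) | W: (5,4) (-3,-3) (-3,-1) (3,0) (3,0) (3,0)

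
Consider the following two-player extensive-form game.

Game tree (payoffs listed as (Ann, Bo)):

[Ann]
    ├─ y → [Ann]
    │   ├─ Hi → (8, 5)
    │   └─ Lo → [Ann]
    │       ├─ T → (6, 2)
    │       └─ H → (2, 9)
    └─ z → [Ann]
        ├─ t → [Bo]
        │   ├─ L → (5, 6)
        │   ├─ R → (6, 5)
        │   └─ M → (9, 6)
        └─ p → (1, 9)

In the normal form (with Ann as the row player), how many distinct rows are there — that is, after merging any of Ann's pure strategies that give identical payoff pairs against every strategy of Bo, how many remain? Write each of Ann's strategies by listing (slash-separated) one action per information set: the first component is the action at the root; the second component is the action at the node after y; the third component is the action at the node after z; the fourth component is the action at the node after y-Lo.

Ann has 16 pure strategies: y/Hi/t/T, y/Hi/t/H, y/Hi/p/T, y/Hi/p/H, y/Lo/t/T, y/Lo/t/H, y/Lo/p/T, y/Lo/p/H, z/Hi/t/T, z/Hi/t/H, z/Hi/p/T, z/Hi/p/H, z/Lo/t/T, z/Lo/t/H, z/Lo/p/T, z/Lo/p/H. Columns: L, R, M.
{y/Hi/t/T, y/Hi/t/H, y/Hi/p/T, y/Hi/p/H} → row (8,5) (8,5) (8,5)
{y/Lo/t/T, y/Lo/p/T} → row (6,2) (6,2) (6,2)
{y/Lo/t/H, y/Lo/p/H} → row (2,9) (2,9) (2,9)
{z/Hi/t/T, z/Hi/t/H, z/Lo/t/T, z/Lo/t/H} → row (5,6) (6,5) (9,6)
{z/Hi/p/T, z/Hi/p/H, z/Lo/p/T, z/Lo/p/H} → row (1,9) (1,9) (1,9)
That's 5 distinct rows out of 16 strategies.

5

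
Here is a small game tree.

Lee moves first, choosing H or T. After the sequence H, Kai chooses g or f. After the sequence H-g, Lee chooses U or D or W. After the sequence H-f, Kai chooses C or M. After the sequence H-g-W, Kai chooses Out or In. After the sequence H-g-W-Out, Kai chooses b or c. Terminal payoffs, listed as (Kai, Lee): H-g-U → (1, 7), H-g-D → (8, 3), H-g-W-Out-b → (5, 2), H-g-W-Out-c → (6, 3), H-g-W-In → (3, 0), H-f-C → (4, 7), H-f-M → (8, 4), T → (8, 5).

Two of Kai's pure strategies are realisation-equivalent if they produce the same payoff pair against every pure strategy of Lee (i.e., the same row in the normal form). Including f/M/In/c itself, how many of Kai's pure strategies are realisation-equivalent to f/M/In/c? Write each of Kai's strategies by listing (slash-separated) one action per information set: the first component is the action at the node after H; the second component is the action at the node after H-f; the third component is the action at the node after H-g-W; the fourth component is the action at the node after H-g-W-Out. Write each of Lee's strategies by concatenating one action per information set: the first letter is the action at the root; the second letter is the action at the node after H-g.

Row for f/M/In/c (columns HU, HD, HW, TU, TD, TW): (8,4) (8,4) (8,4) (8,5) (8,5) (8,5).
Under f/M/In/c, Kai's choice at the node after H-g-W and at the node after H-g-W-Out can never be reached regardless of what Lee does, so varying those choices leaves every outcome unchanged.
Holding the reachable choices fixed and varying the unreachable ones freely already gives 2 × 2 = 4 equivalent strategies.
No other strategy reproduces this row, so those 4 are the full class: f/M/Out/b, f/M/Out/c, f/M/In/b, f/M/In/c.

4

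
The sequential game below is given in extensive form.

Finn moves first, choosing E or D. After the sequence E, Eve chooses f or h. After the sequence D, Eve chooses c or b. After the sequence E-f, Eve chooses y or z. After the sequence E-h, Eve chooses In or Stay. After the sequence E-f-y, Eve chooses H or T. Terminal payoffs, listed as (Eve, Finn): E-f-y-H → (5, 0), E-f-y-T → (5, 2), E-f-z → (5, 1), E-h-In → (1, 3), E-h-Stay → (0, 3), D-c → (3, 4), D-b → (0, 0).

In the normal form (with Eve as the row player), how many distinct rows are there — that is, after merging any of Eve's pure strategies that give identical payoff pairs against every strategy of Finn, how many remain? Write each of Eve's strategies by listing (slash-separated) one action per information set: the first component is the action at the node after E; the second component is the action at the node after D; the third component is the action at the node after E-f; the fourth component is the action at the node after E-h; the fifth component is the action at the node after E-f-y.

Eve has 32 pure strategies: f/c/y/In/H, f/c/y/In/T, f/c/y/Stay/H, f/c/y/Stay/T, f/c/z/In/H, f/c/z/In/T, f/c/z/Stay/H, f/c/z/Stay/T, f/b/y/In/H, f/b/y/In/T, f/b/y/Stay/H, f/b/y/Stay/T, f/b/z/In/H, f/b/z/In/T, f/b/z/Stay/H, f/b/z/Stay/T, h/c/y/In/H, h/c/y/In/T, h/c/y/Stay/H, h/c/y/Stay/T, h/c/z/In/H, h/c/z/In/T, h/c/z/Stay/H, h/c/z/Stay/T, h/b/y/In/H, h/b/y/In/T, h/b/y/Stay/H, h/b/y/Stay/T, h/b/z/In/H, h/b/z/In/T, h/b/z/Stay/H, h/b/z/Stay/T. Columns: E, D.
{f/c/y/In/H, f/c/y/Stay/H} → row (5,0) (3,4)
{f/c/y/In/T, f/c/y/Stay/T} → row (5,2) (3,4)
{f/c/z/In/H, f/c/z/In/T, f/c/z/Stay/H, f/c/z/Stay/T} → row (5,1) (3,4)
{f/b/y/In/H, f/b/y/Stay/H} → row (5,0) (0,0)
{f/b/y/In/T, f/b/y/Stay/T} → row (5,2) (0,0)
{f/b/z/In/H, f/b/z/In/T, f/b/z/Stay/H, f/b/z/Stay/T} → row (5,1) (0,0)
{h/c/y/In/H, h/c/y/In/T, h/c/z/In/H, h/c/z/In/T} → row (1,3) (3,4)
{h/c/y/Stay/H, h/c/y/Stay/T, h/c/z/Stay/H, h/c/z/Stay/T} → row (0,3) (3,4)
{h/b/y/In/H, h/b/y/In/T, h/b/z/In/H, h/b/z/In/T} → row (1,3) (0,0)
{h/b/y/Stay/H, h/b/y/Stay/T, h/b/z/Stay/H, h/b/z/Stay/T} → row (0,3) (0,0)
That's 10 distinct rows out of 32 strategies.

10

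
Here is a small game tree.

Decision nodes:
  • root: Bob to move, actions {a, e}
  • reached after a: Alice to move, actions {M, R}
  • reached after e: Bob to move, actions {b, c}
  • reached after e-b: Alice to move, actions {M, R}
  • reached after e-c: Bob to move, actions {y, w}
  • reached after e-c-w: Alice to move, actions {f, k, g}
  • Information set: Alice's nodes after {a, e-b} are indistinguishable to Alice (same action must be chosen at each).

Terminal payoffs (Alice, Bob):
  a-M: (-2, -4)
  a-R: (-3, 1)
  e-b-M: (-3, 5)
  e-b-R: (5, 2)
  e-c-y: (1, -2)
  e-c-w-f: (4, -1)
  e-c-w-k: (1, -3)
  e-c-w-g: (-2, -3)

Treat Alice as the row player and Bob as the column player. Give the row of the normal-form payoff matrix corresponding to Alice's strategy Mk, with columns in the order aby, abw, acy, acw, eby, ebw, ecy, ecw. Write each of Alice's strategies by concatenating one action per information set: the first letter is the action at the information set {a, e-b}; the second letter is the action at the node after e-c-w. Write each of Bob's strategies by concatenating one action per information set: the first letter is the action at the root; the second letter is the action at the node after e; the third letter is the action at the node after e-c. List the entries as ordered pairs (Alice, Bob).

(-2,-4) (-2,-4) (-2,-4) (-2,-4) (-3,5) (-3,5) (1,-2) (1,-3)

vs aby: Bob plays a → Alice plays M at [a] → (-2, -4)
vs abw: Bob plays a → Alice plays M at [a] → (-2, -4)
vs acy: Bob plays a → Alice plays M at [a] → (-2, -4)
vs acw: Bob plays a → Alice plays M at [a] → (-2, -4)
vs eby: Bob plays e → Bob plays b at [e] → Alice plays M at [e-b] → (-3, 5)
vs ebw: Bob plays e → Bob plays b at [e] → Alice plays M at [e-b] → (-3, 5)
vs ecy: Bob plays e → Bob plays c at [e] → Bob plays y at [e-c] → (1, -2)
vs ecw: Bob plays e → Bob plays c at [e] → Bob plays w at [e-c] → Alice plays k at [e-c-w] → (1, -3)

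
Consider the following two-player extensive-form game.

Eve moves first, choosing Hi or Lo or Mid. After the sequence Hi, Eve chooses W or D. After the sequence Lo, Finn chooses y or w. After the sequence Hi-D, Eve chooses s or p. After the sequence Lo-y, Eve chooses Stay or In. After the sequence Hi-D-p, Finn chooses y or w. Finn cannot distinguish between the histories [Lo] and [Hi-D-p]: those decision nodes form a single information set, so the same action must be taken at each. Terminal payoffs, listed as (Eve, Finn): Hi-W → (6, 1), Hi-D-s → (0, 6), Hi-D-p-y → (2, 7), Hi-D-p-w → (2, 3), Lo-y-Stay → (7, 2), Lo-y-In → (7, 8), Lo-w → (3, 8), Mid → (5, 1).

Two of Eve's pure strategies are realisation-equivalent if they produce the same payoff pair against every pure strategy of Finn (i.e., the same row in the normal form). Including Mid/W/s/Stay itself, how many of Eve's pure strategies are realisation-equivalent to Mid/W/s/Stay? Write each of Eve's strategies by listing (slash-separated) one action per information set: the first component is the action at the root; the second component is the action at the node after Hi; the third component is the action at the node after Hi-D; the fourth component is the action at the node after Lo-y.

Row for Mid/W/s/Stay (columns y, w): (5,1) (5,1).
Under Mid/W/s/Stay, Eve's choice at the node after Hi and at the node after Hi-D and at the node after Lo-y can never be reached regardless of what Finn does, so varying those choices leaves every outcome unchanged.
Holding the reachable choices fixed and varying the unreachable ones freely already gives 2 × 2 × 2 = 8 equivalent strategies.
No other strategy reproduces this row, so those 8 are the full class: Mid/W/s/Stay, Mid/W/s/In, Mid/W/p/Stay, Mid/W/p/In, Mid/D/s/Stay, Mid/D/s/In, Mid/D/p/Stay, Mid/D/p/In.

8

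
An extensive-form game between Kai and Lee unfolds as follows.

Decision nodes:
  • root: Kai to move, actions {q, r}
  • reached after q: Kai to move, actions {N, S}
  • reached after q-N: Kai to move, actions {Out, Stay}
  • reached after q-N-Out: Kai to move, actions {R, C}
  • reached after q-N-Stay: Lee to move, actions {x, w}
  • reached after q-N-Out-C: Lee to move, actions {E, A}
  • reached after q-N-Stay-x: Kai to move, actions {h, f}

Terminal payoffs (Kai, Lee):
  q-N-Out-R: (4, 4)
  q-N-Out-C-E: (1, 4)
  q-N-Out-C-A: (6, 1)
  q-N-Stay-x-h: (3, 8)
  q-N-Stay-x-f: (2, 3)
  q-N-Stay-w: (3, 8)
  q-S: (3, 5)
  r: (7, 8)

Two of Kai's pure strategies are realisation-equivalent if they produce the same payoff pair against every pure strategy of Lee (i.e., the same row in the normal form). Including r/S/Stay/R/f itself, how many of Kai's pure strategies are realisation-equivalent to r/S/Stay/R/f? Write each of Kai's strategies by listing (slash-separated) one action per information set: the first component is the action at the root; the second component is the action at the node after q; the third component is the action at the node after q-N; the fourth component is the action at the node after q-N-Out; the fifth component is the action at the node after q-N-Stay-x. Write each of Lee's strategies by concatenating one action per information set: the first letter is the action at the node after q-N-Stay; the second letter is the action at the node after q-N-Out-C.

16

Row for r/S/Stay/R/f (columns xE, xA, wE, wA): (7,8) (7,8) (7,8) (7,8).
Under r/S/Stay/R/f, Kai's choice at the node after q and at the node after q-N and at the node after q-N-Out and at the node after q-N-Stay-x can never be reached regardless of what Lee does, so varying those choices leaves every outcome unchanged.
Holding the reachable choices fixed and varying the unreachable ones freely already gives 2 × 2 × 2 × 2 = 16 equivalent strategies.
No other strategy reproduces this row, so those 16 are the full class: r/N/Out/R/h, r/N/Out/R/f, r/N/Out/C/h, r/N/Out/C/f, r/N/Stay/R/h, r/N/Stay/R/f, r/N/Stay/C/h, r/N/Stay/C/f, r/S/Out/R/h, r/S/Out/R/f, r/S/Out/C/h, r/S/Out/C/f, r/S/Stay/R/h, r/S/Stay/R/f, r/S/Stay/C/h, r/S/Stay/C/f.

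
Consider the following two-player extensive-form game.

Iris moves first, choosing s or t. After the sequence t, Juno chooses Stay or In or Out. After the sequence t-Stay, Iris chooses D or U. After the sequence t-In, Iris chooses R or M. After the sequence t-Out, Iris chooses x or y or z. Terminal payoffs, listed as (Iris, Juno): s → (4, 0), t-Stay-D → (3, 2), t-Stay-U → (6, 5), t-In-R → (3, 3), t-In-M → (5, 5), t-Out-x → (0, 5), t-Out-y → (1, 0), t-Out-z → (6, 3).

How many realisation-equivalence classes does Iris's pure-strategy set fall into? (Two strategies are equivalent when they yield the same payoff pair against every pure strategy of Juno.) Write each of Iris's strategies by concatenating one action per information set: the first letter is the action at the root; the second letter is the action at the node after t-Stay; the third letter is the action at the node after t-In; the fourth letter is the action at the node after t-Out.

Iris has 24 pure strategies: sDRx, sDRy, sDRz, sDMx, sDMy, sDMz, sURx, sURy, sURz, sUMx, sUMy, sUMz, tDRx, tDRy, tDRz, tDMx, tDMy, tDMz, tURx, tURy, tURz, tUMx, tUMy, tUMz. Columns: Stay, In, Out.
{sDRx, sDRy, sDRz, sDMx, sDMy, sDMz, sURx, sURy, sURz, sUMx, sUMy, sUMz} → row (4,0) (4,0) (4,0)
{tDRx} → row (3,2) (3,3) (0,5)
{tDRy} → row (3,2) (3,3) (1,0)
{tDRz} → row (3,2) (3,3) (6,3)
{tDMx} → row (3,2) (5,5) (0,5)
{tDMy} → row (3,2) (5,5) (1,0)
{tDMz} → row (3,2) (5,5) (6,3)
{tURx} → row (6,5) (3,3) (0,5)
{tURy} → row (6,5) (3,3) (1,0)
{tURz} → row (6,5) (3,3) (6,3)
{tUMx} → row (6,5) (5,5) (0,5)
{tUMy} → row (6,5) (5,5) (1,0)
{tUMz} → row (6,5) (5,5) (6,3)
That's 13 distinct rows out of 24 strategies.

13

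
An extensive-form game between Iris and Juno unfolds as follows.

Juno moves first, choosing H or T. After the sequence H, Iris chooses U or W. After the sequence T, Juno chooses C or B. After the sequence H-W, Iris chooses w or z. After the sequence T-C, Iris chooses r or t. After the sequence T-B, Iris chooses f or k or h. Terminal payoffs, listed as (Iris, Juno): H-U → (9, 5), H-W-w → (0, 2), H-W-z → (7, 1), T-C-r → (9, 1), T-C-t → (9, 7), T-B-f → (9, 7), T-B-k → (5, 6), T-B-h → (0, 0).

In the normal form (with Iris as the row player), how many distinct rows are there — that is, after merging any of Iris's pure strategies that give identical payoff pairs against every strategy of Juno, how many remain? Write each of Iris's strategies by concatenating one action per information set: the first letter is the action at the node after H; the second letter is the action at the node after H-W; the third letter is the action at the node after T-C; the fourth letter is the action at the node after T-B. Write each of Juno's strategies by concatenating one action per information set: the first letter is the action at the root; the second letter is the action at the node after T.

Iris has 24 pure strategies: Uwrf, Uwrk, Uwrh, Uwtf, Uwtk, Uwth, Uzrf, Uzrk, Uzrh, Uztf, Uztk, Uzth, Wwrf, Wwrk, Wwrh, Wwtf, Wwtk, Wwth, Wzrf, Wzrk, Wzrh, Wztf, Wztk, Wzth. Columns: HC, HB, TC, TB.
{Uwrf, Uzrf} → row (9,5) (9,5) (9,1) (9,7)
{Uwrk, Uzrk} → row (9,5) (9,5) (9,1) (5,6)
{Uwrh, Uzrh} → row (9,5) (9,5) (9,1) (0,0)
{Uwtf, Uztf} → row (9,5) (9,5) (9,7) (9,7)
{Uwtk, Uztk} → row (9,5) (9,5) (9,7) (5,6)
{Uwth, Uzth} → row (9,5) (9,5) (9,7) (0,0)
{Wwrf} → row (0,2) (0,2) (9,1) (9,7)
{Wwrk} → row (0,2) (0,2) (9,1) (5,6)
{Wwrh} → row (0,2) (0,2) (9,1) (0,0)
{Wwtf} → row (0,2) (0,2) (9,7) (9,7)
{Wwtk} → row (0,2) (0,2) (9,7) (5,6)
{Wwth} → row (0,2) (0,2) (9,7) (0,0)
{Wzrf} → row (7,1) (7,1) (9,1) (9,7)
{Wzrk} → row (7,1) (7,1) (9,1) (5,6)
{Wzrh} → row (7,1) (7,1) (9,1) (0,0)
{Wztf} → row (7,1) (7,1) (9,7) (9,7)
{Wztk} → row (7,1) (7,1) (9,7) (5,6)
{Wzth} → row (7,1) (7,1) (9,7) (0,0)
That's 18 distinct rows out of 24 strategies.

18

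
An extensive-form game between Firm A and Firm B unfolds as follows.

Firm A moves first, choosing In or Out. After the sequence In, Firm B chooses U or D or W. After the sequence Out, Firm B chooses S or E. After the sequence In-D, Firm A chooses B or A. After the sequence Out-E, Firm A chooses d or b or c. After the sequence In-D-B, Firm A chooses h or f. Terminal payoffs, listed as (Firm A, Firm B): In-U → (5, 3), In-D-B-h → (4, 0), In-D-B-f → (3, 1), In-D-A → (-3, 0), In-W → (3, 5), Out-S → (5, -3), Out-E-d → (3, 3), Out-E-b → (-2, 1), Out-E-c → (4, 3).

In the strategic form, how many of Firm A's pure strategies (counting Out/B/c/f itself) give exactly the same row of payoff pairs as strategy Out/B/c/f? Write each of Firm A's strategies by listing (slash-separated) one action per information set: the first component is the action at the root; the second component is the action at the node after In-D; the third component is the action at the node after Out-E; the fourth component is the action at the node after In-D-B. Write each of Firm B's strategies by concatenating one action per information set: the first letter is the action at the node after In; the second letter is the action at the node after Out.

4

Row for Out/B/c/f (columns US, UE, DS, DE, WS, WE): (5,-3) (4,3) (5,-3) (4,3) (5,-3) (4,3).
Under Out/B/c/f, Firm A's choice at the node after In-D and at the node after In-D-B can never be reached regardless of what Firm B does, so varying those choices leaves every outcome unchanged.
Holding the reachable choices fixed and varying the unreachable ones freely already gives 2 × 2 = 4 equivalent strategies.
No other strategy reproduces this row, so those 4 are the full class: Out/B/c/h, Out/B/c/f, Out/A/c/h, Out/A/c/f.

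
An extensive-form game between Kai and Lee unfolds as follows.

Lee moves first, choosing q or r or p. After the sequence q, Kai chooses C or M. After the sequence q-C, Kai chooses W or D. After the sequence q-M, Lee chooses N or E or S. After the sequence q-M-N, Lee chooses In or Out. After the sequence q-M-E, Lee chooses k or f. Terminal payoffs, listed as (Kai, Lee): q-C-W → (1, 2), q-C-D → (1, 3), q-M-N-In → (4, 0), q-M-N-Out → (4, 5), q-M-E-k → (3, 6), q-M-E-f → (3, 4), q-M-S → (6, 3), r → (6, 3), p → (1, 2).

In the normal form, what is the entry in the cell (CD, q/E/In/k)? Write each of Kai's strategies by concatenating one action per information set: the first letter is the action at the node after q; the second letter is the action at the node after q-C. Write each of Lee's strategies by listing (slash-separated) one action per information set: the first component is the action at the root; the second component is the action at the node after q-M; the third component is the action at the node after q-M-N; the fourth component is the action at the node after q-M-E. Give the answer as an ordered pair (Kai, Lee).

(1, 3)

Trace the play path from the root:
  Lee plays q
  Kai plays C at [q]
  Kai plays D at [q-C]
→ terminal payoff (1, 3).
(Lee's choice at the node after q-M is never reached on this path, so it doesn't affect the outcome.)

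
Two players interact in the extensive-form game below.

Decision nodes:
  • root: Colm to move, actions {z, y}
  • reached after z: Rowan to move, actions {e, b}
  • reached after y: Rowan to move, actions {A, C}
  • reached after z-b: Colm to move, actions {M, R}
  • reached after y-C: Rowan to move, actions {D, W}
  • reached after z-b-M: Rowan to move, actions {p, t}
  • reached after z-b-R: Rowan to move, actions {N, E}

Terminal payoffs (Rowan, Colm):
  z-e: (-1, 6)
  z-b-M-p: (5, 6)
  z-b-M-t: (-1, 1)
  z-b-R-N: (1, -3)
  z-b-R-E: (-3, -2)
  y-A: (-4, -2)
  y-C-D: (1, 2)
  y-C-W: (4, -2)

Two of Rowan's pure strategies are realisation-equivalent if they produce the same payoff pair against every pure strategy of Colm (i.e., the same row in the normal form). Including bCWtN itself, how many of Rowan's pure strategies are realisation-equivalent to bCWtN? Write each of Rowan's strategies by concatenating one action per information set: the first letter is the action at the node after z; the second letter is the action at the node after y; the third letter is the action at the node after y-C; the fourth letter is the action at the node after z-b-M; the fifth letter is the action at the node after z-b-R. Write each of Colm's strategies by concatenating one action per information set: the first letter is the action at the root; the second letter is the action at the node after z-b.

Row for bCWtN (columns zM, zR, yM, yR): (-1,1) (1,-3) (4,-2) (4,-2).
Every one of Rowan's information sets is on the play path for some reply by Colm when Rowan follows bCWtN.
Changing the action at any of them therefore changes at least one column, so only bCWtN itself gives this row.

1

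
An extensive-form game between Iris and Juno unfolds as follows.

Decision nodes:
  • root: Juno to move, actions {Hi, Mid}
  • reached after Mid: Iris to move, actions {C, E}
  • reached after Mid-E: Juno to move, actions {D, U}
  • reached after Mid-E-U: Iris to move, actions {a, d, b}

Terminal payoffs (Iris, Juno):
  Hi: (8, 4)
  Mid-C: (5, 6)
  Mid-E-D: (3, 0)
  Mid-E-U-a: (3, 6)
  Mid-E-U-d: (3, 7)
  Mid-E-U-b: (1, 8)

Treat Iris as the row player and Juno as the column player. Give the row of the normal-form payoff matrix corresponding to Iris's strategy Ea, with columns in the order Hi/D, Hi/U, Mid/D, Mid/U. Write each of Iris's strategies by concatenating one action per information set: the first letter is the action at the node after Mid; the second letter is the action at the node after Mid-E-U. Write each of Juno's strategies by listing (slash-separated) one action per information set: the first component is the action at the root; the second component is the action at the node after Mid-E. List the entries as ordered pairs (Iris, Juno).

(8,4) (8,4) (3,0) (3,6)

vs Hi/D: Juno plays Hi → (8, 4)
vs Hi/U: Juno plays Hi → (8, 4)
vs Mid/D: Juno plays Mid → Iris plays E at [Mid] → Juno plays D at [Mid-E] → (3, 0)
vs Mid/U: Juno plays Mid → Iris plays E at [Mid] → Juno plays U at [Mid-E] → Iris plays a at [Mid-E-U] → (3, 6)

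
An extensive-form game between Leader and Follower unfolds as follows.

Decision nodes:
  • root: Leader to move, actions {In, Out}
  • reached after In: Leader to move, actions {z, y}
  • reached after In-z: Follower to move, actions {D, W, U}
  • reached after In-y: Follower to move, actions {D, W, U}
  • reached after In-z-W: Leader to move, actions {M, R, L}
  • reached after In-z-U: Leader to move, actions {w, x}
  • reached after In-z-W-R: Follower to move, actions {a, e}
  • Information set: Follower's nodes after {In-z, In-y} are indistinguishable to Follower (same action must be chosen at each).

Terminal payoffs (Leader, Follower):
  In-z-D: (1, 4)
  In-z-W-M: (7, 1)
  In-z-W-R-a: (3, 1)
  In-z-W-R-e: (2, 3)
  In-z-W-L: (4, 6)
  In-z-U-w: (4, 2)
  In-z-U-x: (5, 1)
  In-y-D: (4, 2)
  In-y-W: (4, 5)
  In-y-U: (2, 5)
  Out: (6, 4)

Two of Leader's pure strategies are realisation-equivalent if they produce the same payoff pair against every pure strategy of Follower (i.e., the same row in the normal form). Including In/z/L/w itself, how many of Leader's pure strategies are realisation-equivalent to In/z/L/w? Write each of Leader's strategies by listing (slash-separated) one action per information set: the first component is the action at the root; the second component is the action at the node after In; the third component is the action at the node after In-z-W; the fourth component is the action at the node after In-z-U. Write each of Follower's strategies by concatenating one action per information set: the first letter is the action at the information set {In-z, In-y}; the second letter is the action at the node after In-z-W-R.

Row for In/z/L/w (columns Da, De, Wa, We, Ua, Ue): (1,4) (1,4) (4,6) (4,6) (4,2) (4,2).
Every one of Leader's information sets is on the play path for some reply by Follower when Leader follows In/z/L/w.
Changing the action at any of them therefore changes at least one column, so only In/z/L/w itself gives this row.

1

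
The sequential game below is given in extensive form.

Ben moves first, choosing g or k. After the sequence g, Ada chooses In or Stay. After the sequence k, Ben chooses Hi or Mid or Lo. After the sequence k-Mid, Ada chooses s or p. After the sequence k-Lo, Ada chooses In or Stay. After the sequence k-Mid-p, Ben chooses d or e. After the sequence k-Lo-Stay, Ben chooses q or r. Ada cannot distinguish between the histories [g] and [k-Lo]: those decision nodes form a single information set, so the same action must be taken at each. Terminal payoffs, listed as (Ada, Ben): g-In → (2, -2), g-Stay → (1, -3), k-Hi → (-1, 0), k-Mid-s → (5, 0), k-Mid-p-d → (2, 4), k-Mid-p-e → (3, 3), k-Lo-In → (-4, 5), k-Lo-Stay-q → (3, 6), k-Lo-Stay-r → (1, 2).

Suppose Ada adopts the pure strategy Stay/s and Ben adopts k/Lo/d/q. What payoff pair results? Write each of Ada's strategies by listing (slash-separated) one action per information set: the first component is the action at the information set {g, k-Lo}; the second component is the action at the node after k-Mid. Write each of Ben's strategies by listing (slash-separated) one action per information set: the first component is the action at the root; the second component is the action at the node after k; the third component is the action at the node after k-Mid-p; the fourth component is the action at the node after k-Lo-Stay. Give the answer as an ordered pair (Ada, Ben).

Trace the play path from the root:
  Ben plays k
  Ben plays Lo at [k]
  Ada plays Stay at [k-Lo]
  Ben plays q at [k-Lo-Stay]
→ terminal payoff (3, 6).
(Ada's choice at the node after k-Mid is never reached on this path, so it doesn't affect the outcome.)

(3, 6)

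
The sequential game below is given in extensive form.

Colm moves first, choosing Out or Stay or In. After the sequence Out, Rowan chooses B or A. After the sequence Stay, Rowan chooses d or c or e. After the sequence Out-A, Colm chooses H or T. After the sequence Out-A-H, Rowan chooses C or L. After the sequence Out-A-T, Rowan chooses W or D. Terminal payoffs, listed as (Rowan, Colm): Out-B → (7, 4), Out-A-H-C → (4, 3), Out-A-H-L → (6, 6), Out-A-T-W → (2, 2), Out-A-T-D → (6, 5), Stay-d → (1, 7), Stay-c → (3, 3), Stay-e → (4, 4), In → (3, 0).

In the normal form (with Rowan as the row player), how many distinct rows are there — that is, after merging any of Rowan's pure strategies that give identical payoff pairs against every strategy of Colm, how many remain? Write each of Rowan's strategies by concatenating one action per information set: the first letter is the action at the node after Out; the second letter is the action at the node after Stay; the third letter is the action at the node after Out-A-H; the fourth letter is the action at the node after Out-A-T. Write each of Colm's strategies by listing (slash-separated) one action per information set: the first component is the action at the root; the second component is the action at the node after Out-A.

Rowan has 24 pure strategies: BdCW, BdCD, BdLW, BdLD, BcCW, BcCD, BcLW, BcLD, BeCW, BeCD, BeLW, BeLD, AdCW, AdCD, AdLW, AdLD, AcCW, AcCD, AcLW, AcLD, AeCW, AeCD, AeLW, AeLD. Columns: Out/H, Out/T, Stay/H, Stay/T, In/H, In/T.
{BdCW, BdCD, BdLW, BdLD} → row (7,4) (7,4) (1,7) (1,7) (3,0) (3,0)
{BcCW, BcCD, BcLW, BcLD} → row (7,4) (7,4) (3,3) (3,3) (3,0) (3,0)
{BeCW, BeCD, BeLW, BeLD} → row (7,4) (7,4) (4,4) (4,4) (3,0) (3,0)
{AdCW} → row (4,3) (2,2) (1,7) (1,7) (3,0) (3,0)
{AdCD} → row (4,3) (6,5) (1,7) (1,7) (3,0) (3,0)
{AdLW} → row (6,6) (2,2) (1,7) (1,7) (3,0) (3,0)
{AdLD} → row (6,6) (6,5) (1,7) (1,7) (3,0) (3,0)
{AcCW} → row (4,3) (2,2) (3,3) (3,3) (3,0) (3,0)
{AcCD} → row (4,3) (6,5) (3,3) (3,3) (3,0) (3,0)
{AcLW} → row (6,6) (2,2) (3,3) (3,3) (3,0) (3,0)
{AcLD} → row (6,6) (6,5) (3,3) (3,3) (3,0) (3,0)
{AeCW} → row (4,3) (2,2) (4,4) (4,4) (3,0) (3,0)
{AeCD} → row (4,3) (6,5) (4,4) (4,4) (3,0) (3,0)
{AeLW} → row (6,6) (2,2) (4,4) (4,4) (3,0) (3,0)
{AeLD} → row (6,6) (6,5) (4,4) (4,4) (3,0) (3,0)
That's 15 distinct rows out of 24 strategies.

15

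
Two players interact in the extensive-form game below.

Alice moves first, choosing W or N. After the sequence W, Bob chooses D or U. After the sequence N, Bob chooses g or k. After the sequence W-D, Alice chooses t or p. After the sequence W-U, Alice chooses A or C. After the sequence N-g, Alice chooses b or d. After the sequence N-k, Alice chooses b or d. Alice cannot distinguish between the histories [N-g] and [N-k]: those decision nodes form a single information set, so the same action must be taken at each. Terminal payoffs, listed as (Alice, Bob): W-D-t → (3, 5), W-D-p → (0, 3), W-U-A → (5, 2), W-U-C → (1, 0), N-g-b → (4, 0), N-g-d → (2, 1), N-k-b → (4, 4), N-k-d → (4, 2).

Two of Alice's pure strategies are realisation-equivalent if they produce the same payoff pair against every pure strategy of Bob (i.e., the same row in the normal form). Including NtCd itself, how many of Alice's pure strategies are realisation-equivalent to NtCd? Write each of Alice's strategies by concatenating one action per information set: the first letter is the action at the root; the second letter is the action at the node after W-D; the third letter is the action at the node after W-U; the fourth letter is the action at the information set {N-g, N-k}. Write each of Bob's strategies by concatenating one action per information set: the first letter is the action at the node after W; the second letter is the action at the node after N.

4

Row for NtCd (columns Dg, Dk, Ug, Uk): (2,1) (4,2) (2,1) (4,2).
Under NtCd, Alice's choice at the node after W-D and at the node after W-U can never be reached regardless of what Bob does, so varying those choices leaves every outcome unchanged.
Holding the reachable choices fixed and varying the unreachable ones freely already gives 2 × 2 = 4 equivalent strategies.
No other strategy reproduces this row, so those 4 are the full class: NtAd, NtCd, NpAd, NpCd.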